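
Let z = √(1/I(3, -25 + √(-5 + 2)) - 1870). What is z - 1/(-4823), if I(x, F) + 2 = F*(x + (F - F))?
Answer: 1/4823 + √3*√((47997 - 1870*I*√3)/(-77 + 3*I*√3)) ≈ 0.00021743 - 43.244*I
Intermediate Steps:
I(x, F) = -2 + F*x (I(x, F) = -2 + F*(x + (F - F)) = -2 + F*(x + 0) = -2 + F*x)
z = √(-1870 + 1/(-77 + 3*I*√3)) (z = √(1/(-2 + (-25 + √(-5 + 2))*3) - 1870) = √(1/(-2 + (-25 + √(-3))*3) - 1870) = √(1/(-2 + (-25 + I*√3)*3) - 1870) = √(1/(-2 + (-75 + 3*I*√3)) - 1870) = √(1/(-77 + 3*I*√3) - 1870) = √(-1870 + 1/(-77 + 3*I*√3)) ≈ 0.e-5 - 43.244*I)
z - 1/(-4823) = √3*√((47997 - 1870*I*√3)/(-77 + 3*I*√3)) - 1/(-4823) = √3*√((47997 - 1870*I*√3)/(-77 + 3*I*√3)) - 1*(-1/4823) = √3*√((47997 - 1870*I*√3)/(-77 + 3*I*√3)) + 1/4823 = 1/4823 + √3*√((47997 - 1870*I*√3)/(-77 + 3*I*√3))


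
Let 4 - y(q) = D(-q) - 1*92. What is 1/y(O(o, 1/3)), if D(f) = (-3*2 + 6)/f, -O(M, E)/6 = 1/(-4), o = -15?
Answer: 1/96 ≈ 0.010417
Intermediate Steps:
O(M, E) = 3/2 (O(M, E) = -6/(-4) = -6*(-1/4) = 3/2)
D(f) = 0 (D(f) = (-6 + 6)/f = 0/f = 0)
y(q) = 96 (y(q) = 4 - (0 - 1*92) = 4 - (0 - 92) = 4 - 1*(-92) = 4 + 92 = 96)
1/y(O(o, 1/3)) = 1/96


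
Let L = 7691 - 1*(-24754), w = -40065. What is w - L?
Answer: -72510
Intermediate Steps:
L = 32445 (L = 7691 + 24754 = 32445)
w - L = -40065 - 1*32445 = -40065 - 32445 = -72510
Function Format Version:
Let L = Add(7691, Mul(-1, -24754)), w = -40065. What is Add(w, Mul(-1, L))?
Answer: -72510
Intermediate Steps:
L = 32445 (L = Add(7691, 24754) = 32445)
Add(w, Mul(-1, L)) = Add(-40065, Mul(-1, 32445)) = Add(-40065, -32445) = -72510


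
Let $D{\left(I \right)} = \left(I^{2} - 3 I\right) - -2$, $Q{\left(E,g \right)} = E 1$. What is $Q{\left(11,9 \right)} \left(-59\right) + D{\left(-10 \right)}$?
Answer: $-517$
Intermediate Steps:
$Q{\left(E,g \right)} = E$
$D{\left(I \right)} = 2 + I^{2} - 3 I$ ($D{\left(I \right)} = \left(I^{2} - 3 I\right) + \left(-3 + 5\right) = \left(I^{2} - 3 I\right) + 2 = 2 + I^{2} - 3 I$)
$Q{\left(11,9 \right)} \left(-59\right) + D{\left(-10 \right)} = 11 \left(-59\right) + \left(2 + \left(-10\right)^{2} - -30\right) = -649 + \left(2 + 100 + 30\right) = -649 + 132 = -517$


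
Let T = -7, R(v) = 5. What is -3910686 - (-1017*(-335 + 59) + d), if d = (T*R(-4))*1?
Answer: -4191343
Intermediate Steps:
d = -35 (d = -7*5*1 = -35*1 = -35)
-3910686 - (-1017*(-335 + 59) + d) = -3910686 - (-1017*(-335 + 59) - 35) = -3910686 - (-1017*(-276) - 35) = -3910686 - (280692 - 35) = -3910686 - 1*280657 = -3910686 - 280657 = -4191343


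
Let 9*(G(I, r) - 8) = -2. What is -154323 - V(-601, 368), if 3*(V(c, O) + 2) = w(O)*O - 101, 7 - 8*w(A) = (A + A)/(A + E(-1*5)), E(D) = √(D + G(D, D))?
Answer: -513569488/3327 ≈ -1.5436e+5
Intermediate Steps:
G(I, r) = 70/9 (G(I, r) = 8 + (⅑)*(-2) = 8 - 2/9 = 70/9)
E(D) = √(70/9 + D) (E(D) = √(D + 70/9) = √(70/9 + D))
w(A) = 7/8 - A/(4*(5/3 + A)) (w(A) = 7/8 - (A + A)/(8*(A + √(70 + 9*(-1*5))/3)) = 7/8 - 2*A/(8*(A + √(70 + 9*(-5))/3)) = 7/8 - 2*A/(8*(A + √(70 - 45)/3)) = 7/8 - 2*A/(8*(A + √25/3)) = 7/8 - 2*A/(8*(A + (⅓)*5)) = 7/8 - 2*A/(8*(A + 5/3)) = 7/8 - 2*A/(8*(5/3 + A)) = 7/8 - A/(4*(5/3 + A)))
V(c, O) = -107/3 + 5*O*(7 + 3*O)/(24*(5 + 3*O)) (V(c, O) = -2 + ((5*(7 + 3*O)/(8*(5 + 3*O)))*O - 101)/3 = -2 + (5*O*(7 + 3*O)/(8*(5 + 3*O)) - 101)/3 = -2 + (-101 + 5*O*(7 + 3*O)/(8*(5 + 3*O)))/3 = -2 + (-101/3 + 5*O*(7 + 3*O)/(24*(5 + 3*O))) = -107/3 + 5*O*(7 + 3*O)/(24*(5 + 3*O)))
-154323 - V(-601, 368) = -154323 - (-4280 - 2533*368 + 15*368²)/(24*(5 + 3*368)) = -154323 - (-4280 - 932144 + 15*135424)/(24*(5 + 1104)) = -154323 - (-4280 - 932144 + 2031360)/(24*1109) = -154323 - 1094936/(24*1109) = -154323 - 1*136867/3327 = -154323 - 136867/3327 = -513569488/3327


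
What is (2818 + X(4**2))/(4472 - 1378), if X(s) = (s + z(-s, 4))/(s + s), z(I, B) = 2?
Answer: 3469/3808 ≈ 0.91098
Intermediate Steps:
X(s) = (2 + s)/(2*s) (X(s) = (s + 2)/(s + s) = (2 + s)/((2*s)) = (2 + s)*(1/(2*s)) = (2 + s)/(2*s))
(2818 + X(4**2))/(4472 - 1378) = (2818 + (2 + 4**2)/(2*(4**2)))/(4472 - 1378) = (2818 + (1/2)*(2 + 16)/16)/3094 = (2818 + (1/2)*(1/16)*18)*(1/3094) = (2818 + 9/16)*(1/3094) = (45097/16)*(1/3094) = 3469/3808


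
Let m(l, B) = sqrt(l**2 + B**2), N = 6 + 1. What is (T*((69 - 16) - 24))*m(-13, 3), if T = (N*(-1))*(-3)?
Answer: 609*sqrt(178) ≈ 8125.1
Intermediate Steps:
N = 7
T = 21 (T = (7*(-1))*(-3) = -7*(-3) = 21)
m(l, B) = sqrt(B**2 + l**2)
(T*((69 - 16) - 24))*m(-13, 3) = (21*((69 - 16) - 24))*sqrt(3**2 + (-13)**2) = (21*(53 - 24))*sqrt(9 + 169) = (21*29)*sqrt(178) = 609*sqrt(178)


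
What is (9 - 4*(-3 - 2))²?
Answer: 841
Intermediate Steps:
(9 - 4*(-3 - 2))² = (9 - 4*(-5))² = (9 + 20)² = 29² = 841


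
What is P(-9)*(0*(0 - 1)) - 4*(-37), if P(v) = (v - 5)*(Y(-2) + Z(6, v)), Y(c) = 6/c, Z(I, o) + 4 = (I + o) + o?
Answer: 148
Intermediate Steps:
Z(I, o) = -4 + I + 2*o (Z(I, o) = -4 + ((I + o) + o) = -4 + (I + 2*o) = -4 + I + 2*o)
P(v) = (-1 + 2*v)*(-5 + v) (P(v) = (v - 5)*(6/(-2) + (-4 + 6 + 2*v)) = (-5 + v)*(6*(-1/2) + (2 + 2*v)) = (-5 + v)*(-3 + (2 + 2*v)) = (-5 + v)*(-1 + 2*v) = (-1 + 2*v)*(-5 + v))
P(-9)*(0*(0 - 1)) - 4*(-37) = (5 - 11*(-9) + 2*(-9)**2)*(0*(0 - 1)) - 4*(-37) = (5 + 99 + 2*81)*(0*(-1)) + 148 = (5 + 99 + 162)*0 + 148 = 266*0 + 148 = 0 + 148 = 148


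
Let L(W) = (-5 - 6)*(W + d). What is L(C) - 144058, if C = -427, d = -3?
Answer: -139328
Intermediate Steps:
L(W) = 33 - 11*W (L(W) = (-5 - 6)*(W - 3) = -11*(-3 + W) = 33 - 11*W)
L(C) - 144058 = (33 - 11*(-427)) - 144058 = (33 + 4697) - 144058 = 4730 - 144058 = -139328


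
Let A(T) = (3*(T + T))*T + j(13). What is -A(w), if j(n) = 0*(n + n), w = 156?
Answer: -146016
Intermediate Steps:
j(n) = 0 (j(n) = 0*(2*n) = 0)
A(T) = 6*T**2 (A(T) = (3*(T + T))*T + 0 = (3*(2*T))*T + 0 = (6*T)*T + 0 = 6*T**2 + 0 = 6*T**2)
-A(w) = -6*156**2 = -6*24336 = -1*146016 = -146016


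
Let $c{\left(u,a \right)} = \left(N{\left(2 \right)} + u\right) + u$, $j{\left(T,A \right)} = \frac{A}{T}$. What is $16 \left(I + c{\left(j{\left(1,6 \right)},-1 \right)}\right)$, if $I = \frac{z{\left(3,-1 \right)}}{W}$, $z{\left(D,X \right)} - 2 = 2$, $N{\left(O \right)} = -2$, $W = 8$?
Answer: $168$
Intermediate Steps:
$z{\left(D,X \right)} = 4$ ($z{\left(D,X \right)} = 2 + 2 = 4$)
$I = \frac{1}{2}$ ($I = \frac{4}{8} = 4 \cdot \frac{1}{8} = \frac{1}{2} \approx 0.5$)
$c{\left(u,a \right)} = -2 + 2 u$ ($c{\left(u,a \right)} = \left(-2 + u\right) + u = -2 + 2 u$)
$16 \left(I + c{\left(j{\left(1,6 \right)},-1 \right)}\right) = 16 \left(\frac{1}{2} - \left(2 - 2 \cdot \frac{6}{1}\right)\right) = 16 \left(\frac{1}{2} - \left(2 - 2 \cdot 6 \cdot 1\right)\right) = 16 \left(\frac{1}{2} + \left(-2 + 2 \cdot 6\right)\right) = 16 \left(\frac{1}{2} + \left(-2 + 12\right)\right) = 16 \left(\frac{1}{2} + 10\right) = 16 \cdot \frac{21}{2} = 168$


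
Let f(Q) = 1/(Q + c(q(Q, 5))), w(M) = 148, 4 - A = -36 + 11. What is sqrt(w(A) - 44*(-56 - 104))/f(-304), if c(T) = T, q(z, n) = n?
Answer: -598*sqrt(1797) ≈ -25350.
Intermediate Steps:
A = 29 (A = 4 - (-36 + 11) = 4 - 1*(-25) = 4 + 25 = 29)
f(Q) = 1/(5 + Q) (f(Q) = 1/(Q + 5) = 1/(5 + Q))
sqrt(w(A) - 44*(-56 - 104))/f(-304) = sqrt(148 - 44*(-56 - 104))/(1/(5 - 304)) = sqrt(148 - 44*(-160))/(1/(-299)) = sqrt(148 + 7040)/(-1/299) = sqrt(7188)*(-299) = (2*sqrt(1797))*(-299) = -598*sqrt(1797)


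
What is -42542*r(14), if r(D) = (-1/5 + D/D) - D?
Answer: 2807772/5 ≈ 5.6155e+5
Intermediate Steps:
r(D) = 4/5 - D (r(D) = (-1*1/5 + 1) - D = (-1/5 + 1) - D = 4/5 - D)
-42542*r(14) = -42542*(4/5 - 1*14) = -42542*(4/5 - 14) = -42542*(-66/5) = 2807772/5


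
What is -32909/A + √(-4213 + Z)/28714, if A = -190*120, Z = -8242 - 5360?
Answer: 32909/22800 + I*√17815/28714 ≈ 1.4434 + 0.0046484*I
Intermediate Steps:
Z = -13602
A = -22800
-32909/A + √(-4213 + Z)/28714 = -32909/(-22800) + √(-4213 - 13602)/28714 = -32909*(-1/22800) + √(-17815)*(1/28714) = 32909/22800 + (I*√17815)*(1/28714) = 32909/22800 + I*√17815/28714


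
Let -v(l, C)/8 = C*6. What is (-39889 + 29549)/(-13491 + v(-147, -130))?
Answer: 10340/7251 ≈ 1.4260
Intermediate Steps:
v(l, C) = -48*C (v(l, C) = -8*C*6 = -48*C)
(-39889 + 29549)/(-13491 + v(-147, -130)) = (-39889 + 29549)/(-13491 - 48*(-130)) = -10340/(-13491 + 6240) = -10340/(-7251) = -10340*(-1/7251) = 10340/7251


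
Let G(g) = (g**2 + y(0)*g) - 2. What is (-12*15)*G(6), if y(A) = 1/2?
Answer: -6660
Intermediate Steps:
y(A) = 1/2
G(g) = -2 + g**2 + g/2 (G(g) = (g**2 + g/2) - 2 = -2 + g**2 + g/2)
(-12*15)*G(6) = (-12*15)*(-2 + 6**2 + (1/2)*6) = -180*(-2 + 36 + 3) = -180*37 = -6660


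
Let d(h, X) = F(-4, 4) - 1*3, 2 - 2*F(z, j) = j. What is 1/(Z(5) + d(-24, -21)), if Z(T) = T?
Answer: 1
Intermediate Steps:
F(z, j) = 1 - j/2
d(h, X) = -4 (d(h, X) = (1 - 1/2*4) - 1*3 = (1 - 2) - 3 = -1 - 3 = -4)
1/(Z(5) + d(-24, -21)) = 1/(5 - 4) = 1/1 = 1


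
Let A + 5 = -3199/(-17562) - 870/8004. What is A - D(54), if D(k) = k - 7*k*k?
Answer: 4110567775/201963 ≈ 20353.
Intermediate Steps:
A = -994979/201963 (A = -5 + (-3199/(-17562) - 870/8004) = -5 + (-3199*(-1/17562) - 870*1/8004) = -5 + (3199/17562 - 5/46) = -5 + 14836/201963 = -994979/201963 ≈ -4.9265)
D(k) = k - 7*k²
A - D(54) = -994979/201963 - 54*(1 - 7*54) = -994979/201963 - 54*(1 - 378) = -994979/201963 - 54*(-377) = -994979/201963 - 1*(-20358) = -994979/201963 + 20358 = 4110567775/201963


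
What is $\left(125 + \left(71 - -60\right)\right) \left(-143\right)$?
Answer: $-36608$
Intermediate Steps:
$\left(125 + \left(71 - -60\right)\right) \left(-143\right) = \left(125 + \left(71 + 60\right)\right) \left(-143\right) = \left(125 + 131\right) \left(-143\right) = 256 \left(-143\right) = -36608$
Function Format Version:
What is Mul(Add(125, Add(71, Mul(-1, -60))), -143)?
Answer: -36608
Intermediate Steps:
Mul(Add(125, Add(71, Mul(-1, -60))), -143) = Mul(Add(125, Add(71, 60)), -143) = Mul(Add(125, 131), -143) = Mul(256, -143) = -36608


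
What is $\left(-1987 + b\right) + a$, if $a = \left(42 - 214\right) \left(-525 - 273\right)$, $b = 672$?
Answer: $135941$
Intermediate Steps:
$a = 137256$ ($a = \left(-172\right) \left(-798\right) = 137256$)
$\left(-1987 + b\right) + a = \left(-1987 + 672\right) + 137256 = -1315 + 137256 = 135941$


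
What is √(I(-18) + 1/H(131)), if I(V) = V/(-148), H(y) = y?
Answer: √12146582/9694 ≈ 0.35952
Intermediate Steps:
I(V) = -V/148 (I(V) = V*(-1/148) = -V/148)
√(I(-18) + 1/H(131)) = √(-1/148*(-18) + 1/131) = √(9/74 + 1/131) = √(1253/9694) = √12146582/9694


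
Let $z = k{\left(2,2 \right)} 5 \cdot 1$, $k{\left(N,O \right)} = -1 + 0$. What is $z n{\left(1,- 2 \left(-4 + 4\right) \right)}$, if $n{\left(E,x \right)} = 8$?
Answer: $-40$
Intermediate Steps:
$k{\left(N,O \right)} = -1$
$z = -5$ ($z = \left(-1\right) 5 \cdot 1 = \left(-5\right) 1 = -5$)
$z n{\left(1,- 2 \left(-4 + 4\right) \right)} = \left(-5\right) 8 = -40$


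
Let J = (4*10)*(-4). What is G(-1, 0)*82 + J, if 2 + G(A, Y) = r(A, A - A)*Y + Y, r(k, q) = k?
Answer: -324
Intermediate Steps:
G(A, Y) = -2 + Y + A*Y (G(A, Y) = -2 + (A*Y + Y) = -2 + (Y + A*Y) = -2 + Y + A*Y)
J = -160 (J = 40*(-4) = -160)
G(-1, 0)*82 + J = (-2 + 0 - 1*0)*82 - 160 = (-2 + 0 + 0)*82 - 160 = -2*82 - 160 = -164 - 160 = -324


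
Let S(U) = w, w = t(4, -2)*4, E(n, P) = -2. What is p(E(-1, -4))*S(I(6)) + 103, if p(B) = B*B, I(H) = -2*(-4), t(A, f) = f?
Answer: 71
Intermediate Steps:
I(H) = 8
p(B) = B**2
w = -8 (w = -2*4 = -8)
S(U) = -8
p(E(-1, -4))*S(I(6)) + 103 = (-2)**2*(-8) + 103 = 4*(-8) + 103 = -32 + 103 = 71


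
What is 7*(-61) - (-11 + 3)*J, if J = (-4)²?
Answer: -299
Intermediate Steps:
J = 16
7*(-61) - (-11 + 3)*J = 7*(-61) - (-11 + 3)*16 = -427 - (-8)*16 = -427 - 1*(-128) = -427 + 128 = -299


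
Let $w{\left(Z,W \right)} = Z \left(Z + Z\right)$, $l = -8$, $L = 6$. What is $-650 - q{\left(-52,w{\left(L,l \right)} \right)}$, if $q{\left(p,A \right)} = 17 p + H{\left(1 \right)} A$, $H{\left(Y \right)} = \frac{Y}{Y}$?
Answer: $162$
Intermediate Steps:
$H{\left(Y \right)} = 1$
$w{\left(Z,W \right)} = 2 Z^{2}$ ($w{\left(Z,W \right)} = Z 2 Z = 2 Z^{2}$)
$q{\left(p,A \right)} = A + 17 p$ ($q{\left(p,A \right)} = 17 p + 1 A = 17 p + A = A + 17 p$)
$-650 - q{\left(-52,w{\left(L,l \right)} \right)} = -650 - \left(2 \cdot 6^{2} + 17 \left(-52\right)\right) = -650 - \left(2 \cdot 36 - 884\right) = -650 - \left(72 - 884\right) = -650 - -812 = -650 + 812 = 162$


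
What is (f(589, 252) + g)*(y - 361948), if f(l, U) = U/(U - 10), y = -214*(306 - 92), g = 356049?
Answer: -17566449433920/121 ≈ -1.4518e+11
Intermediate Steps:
y = -45796 (y = -214*214 = -45796)
f(l, U) = U/(-10 + U)
(f(589, 252) + g)*(y - 361948) = (252/(-10 + 252) + 356049)*(-45796 - 361948) = (252/242 + 356049)*(-407744) = (252*(1/242) + 356049)*(-407744) = (126/121 + 356049)*(-407744) = (43082055/121)*(-407744) = -17566449433920/121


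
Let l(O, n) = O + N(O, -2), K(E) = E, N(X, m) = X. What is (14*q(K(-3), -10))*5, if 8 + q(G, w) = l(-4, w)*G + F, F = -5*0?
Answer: 1120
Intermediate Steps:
F = 0
l(O, n) = 2*O (l(O, n) = O + O = 2*O)
q(G, w) = -8 - 8*G (q(G, w) = -8 + ((2*(-4))*G + 0) = -8 + (-8*G + 0) = -8 - 8*G)
(14*q(K(-3), -10))*5 = (14*(-8 - 8*(-3)))*5 = (14*(-8 + 24))*5 = (14*16)*5 = 224*5 = 1120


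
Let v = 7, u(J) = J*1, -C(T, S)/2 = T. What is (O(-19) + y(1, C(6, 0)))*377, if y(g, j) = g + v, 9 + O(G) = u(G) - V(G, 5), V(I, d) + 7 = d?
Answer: -6786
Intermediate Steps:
C(T, S) = -2*T
u(J) = J
V(I, d) = -7 + d
O(G) = -7 + G (O(G) = -9 + (G - (-7 + 5)) = -9 + (G - 1*(-2)) = -9 + (G + 2) = -9 + (2 + G) = -7 + G)
y(g, j) = 7 + g (y(g, j) = g + 7 = 7 + g)
(O(-19) + y(1, C(6, 0)))*377 = ((-7 - 19) + (7 + 1))*377 = (-26 + 8)*377 = -18*377 = -6786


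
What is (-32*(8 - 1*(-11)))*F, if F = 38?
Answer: -23104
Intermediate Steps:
(-32*(8 - 1*(-11)))*F = -32*(8 - 1*(-11))*38 = -32*(8 + 11)*38 = -32*19*38 = -608*38 = -23104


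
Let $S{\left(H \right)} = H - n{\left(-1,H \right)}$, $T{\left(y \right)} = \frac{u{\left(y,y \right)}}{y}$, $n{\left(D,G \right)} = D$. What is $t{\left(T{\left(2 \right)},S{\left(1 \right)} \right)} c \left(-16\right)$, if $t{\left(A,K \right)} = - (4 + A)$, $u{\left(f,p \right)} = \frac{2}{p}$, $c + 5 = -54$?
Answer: $-4248$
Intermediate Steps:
$c = -59$ ($c = -5 - 54 = -59$)
$T{\left(y \right)} = \frac{2}{y^{2}}$ ($T{\left(y \right)} = \frac{2 \frac{1}{y}}{y} = \frac{2}{y^{2}}$)
$S{\left(H \right)} = 1 + H$ ($S{\left(H \right)} = H - -1 = H + 1 = 1 + H$)
$t{\left(A,K \right)} = -4 - A$
$t{\left(T{\left(2 \right)},S{\left(1 \right)} \right)} c \left(-16\right) = \left(-4 - \frac{2}{4}\right) \left(-59\right) \left(-16\right) = \left(-4 - 2 \cdot \frac{1}{4}\right) \left(-59\right) \left(-16\right) = \left(-4 - \frac{1}{2}\right) \left(-59\right) \left(-16\right) = \left(- \frac{9}{2}\right) \left(-59\right) \left(-16\right) = \frac{531}{2} \left(-16\right) = -4248$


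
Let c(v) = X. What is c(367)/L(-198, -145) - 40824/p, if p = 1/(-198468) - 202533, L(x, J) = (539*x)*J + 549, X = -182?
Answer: 9644389043433466/47849819256286335 ≈ 0.20156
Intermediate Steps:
c(v) = -182
L(x, J) = 549 + 539*J*x (L(x, J) = 539*J*x + 549 = 549 + 539*J*x)
p = -40196319445/198468 (p = -1/198468 - 202533 = -40196319445/198468 ≈ -2.0253e+5)
c(367)/L(-198, -145) - 40824/p = -182/(549 + 539*(-145)*(-198)) - 40824/(-40196319445/198468) = -182/(549 + 15474690) - 40824*(-198468/40196319445) = -182/15475239 + 8102257632/40196319445 = -182*1/15475239 + 8102257632/40196319445 = -14/1190403 + 8102257632/40196319445 = 9644389043433466/47849819256286335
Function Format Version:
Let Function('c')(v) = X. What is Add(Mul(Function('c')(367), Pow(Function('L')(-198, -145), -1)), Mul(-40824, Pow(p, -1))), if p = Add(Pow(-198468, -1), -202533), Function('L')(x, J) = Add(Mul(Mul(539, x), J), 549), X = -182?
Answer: Rational(9644389043433466, 47849819256286335) ≈ 0.20156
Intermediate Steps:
Function('c')(v) = -182
Function('L')(x, J) = Add(549, Mul(539, J, x)) (Function('L')(x, J) = Add(Mul(539, J, x), 549) = Add(549, Mul(539, J, x)))
p = Rational(-40196319445, 198468) (p = Add(Rational(-1, 198468), -202533) = Rational(-40196319445, 198468) ≈ -2.0253e+5)
Add(Mul(Function('c')(367), Pow(Function('L')(-198, -145), -1)), Mul(-40824, Pow(p, -1))) = Add(Mul(-182, Pow(Add(549, Mul(539, -145, -198)), -1)), Mul(-40824, Pow(Rational(-40196319445, 198468), -1))) = Add(Mul(-182, Pow(Add(549, 15474690), -1)), Mul(-40824, Rational(-198468, 40196319445))) = Add(Mul(-182, Pow(15475239, -1)), Rational(8102257632, 40196319445)) = Add(Mul(-182, Rational(1, 15475239)), Rational(8102257632, 40196319445)) = Add(Rational(-14, 1190403), Rational(8102257632, 40196319445)) = Rational(9644389043433466, 47849819256286335)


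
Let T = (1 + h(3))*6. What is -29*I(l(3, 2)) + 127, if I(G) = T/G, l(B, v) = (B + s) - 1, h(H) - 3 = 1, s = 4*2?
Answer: 40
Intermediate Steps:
s = 8
h(H) = 4 (h(H) = 3 + 1 = 4)
T = 30 (T = (1 + 4)*6 = 5*6 = 30)
l(B, v) = 7 + B (l(B, v) = (B + 8) - 1 = (8 + B) - 1 = 7 + B)
I(G) = 30/G
-29*I(l(3, 2)) + 127 = -870/(7 + 3) + 127 = -870/10 + 127 = -29*3 + 127 = -87 + 127 = 40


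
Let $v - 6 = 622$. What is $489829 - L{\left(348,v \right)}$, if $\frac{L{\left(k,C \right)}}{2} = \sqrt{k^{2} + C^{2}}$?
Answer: $489829 - 8 \sqrt{32218} \approx 4.8839 \cdot 10^{5}$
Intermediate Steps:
$v = 628$ ($v = 6 + 622 = 628$)
$L{\left(k,C \right)} = 2 \sqrt{C^{2} + k^{2}}$ ($L{\left(k,C \right)} = 2 \sqrt{k^{2} + C^{2}} = 2 \sqrt{C^{2} + k^{2}}$)
$489829 - L{\left(348,v \right)} = 489829 - 2 \sqrt{628^{2} + 348^{2}} = 489829 - 2 \sqrt{394384 + 121104} = 489829 - 2 \sqrt{515488} = 489829 - 2 \cdot 4 \sqrt{32218} = 489829 - 8 \sqrt{32218}$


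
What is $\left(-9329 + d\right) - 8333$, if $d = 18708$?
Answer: $1046$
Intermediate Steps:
$\left(-9329 + d\right) - 8333 = \left(-9329 + 18708\right) - 8333 = 9379 - 8333 = 1046$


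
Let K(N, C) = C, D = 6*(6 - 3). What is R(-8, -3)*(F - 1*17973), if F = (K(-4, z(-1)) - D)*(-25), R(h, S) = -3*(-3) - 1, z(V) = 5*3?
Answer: -143184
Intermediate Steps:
z(V) = 15
D = 18 (D = 6*3 = 18)
R(h, S) = 8 (R(h, S) = 9 - 1 = 8)
F = 75 (F = (15 - 1*18)*(-25) = (15 - 18)*(-25) = -3*(-25) = 75)
R(-8, -3)*(F - 1*17973) = 8*(75 - 1*17973) = 8*(75 - 17973) = 8*(-17898) = -143184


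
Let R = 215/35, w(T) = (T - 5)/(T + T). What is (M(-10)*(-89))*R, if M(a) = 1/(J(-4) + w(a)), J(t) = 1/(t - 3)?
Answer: -15308/17 ≈ -900.47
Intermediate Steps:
w(T) = (-5 + T)/(2*T) (w(T) = (-5 + T)/((2*T)) = (-5 + T)*(1/(2*T)) = (-5 + T)/(2*T))
J(t) = 1/(-3 + t)
M(a) = 1/(-⅐ + (-5 + a)/(2*a)) (M(a) = 1/(1/(-3 - 4) + (-5 + a)/(2*a)) = 1/(1/(-7) + (-5 + a)/(2*a)) = 1/(-⅐ + (-5 + a)/(2*a)))
R = 43/7 (R = 215*(1/35) = 43/7 ≈ 6.1429)
(M(-10)*(-89))*R = (((14/5)*(-10)/(-7 - 10))*(-89))*(43/7) = (((14/5)*(-10)/(-17))*(-89))*(43/7) = (((14/5)*(-10)*(-1/17))*(-89))*(43/7) = ((28/17)*(-89))*(43/7) = -2492/17*43/7 = -15308/17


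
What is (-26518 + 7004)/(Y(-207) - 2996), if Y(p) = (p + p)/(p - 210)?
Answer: 123293/18923 ≈ 6.5155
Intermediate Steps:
Y(p) = 2*p/(-210 + p) (Y(p) = (2*p)/(-210 + p) = 2*p/(-210 + p))
(-26518 + 7004)/(Y(-207) - 2996) = (-26518 + 7004)/(2*(-207)/(-210 - 207) - 2996) = -19514/(2*(-207)/(-417) - 2996) = -19514/(2*(-207)*(-1/417) - 2996) = -19514/(138/139 - 2996) = -19514/(-416306/139) = -19514*(-139/416306) = 123293/18923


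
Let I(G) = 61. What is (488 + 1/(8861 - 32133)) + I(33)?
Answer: 12776327/23272 ≈ 549.00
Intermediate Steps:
(488 + 1/(8861 - 32133)) + I(33) = (488 + 1/(8861 - 32133)) + 61 = (488 + 1/(-23272)) + 61 = (488 - 1/23272) + 61 = 11356735/23272 + 61 = 12776327/23272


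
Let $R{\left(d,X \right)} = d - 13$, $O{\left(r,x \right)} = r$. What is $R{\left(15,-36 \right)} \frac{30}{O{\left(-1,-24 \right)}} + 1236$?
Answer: $1176$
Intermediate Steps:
$R{\left(d,X \right)} = -13 + d$
$R{\left(15,-36 \right)} \frac{30}{O{\left(-1,-24 \right)}} + 1236 = \left(-13 + 15\right) \frac{30}{-1} + 1236 = 2 \cdot 30 \left(-1\right) + 1236 = 2 \left(-30\right) + 1236 = -60 + 1236 = 1176$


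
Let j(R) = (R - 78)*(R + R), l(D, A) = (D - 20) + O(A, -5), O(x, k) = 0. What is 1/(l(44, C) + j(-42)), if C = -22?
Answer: 1/10104 ≈ 9.8971e-5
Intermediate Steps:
l(D, A) = -20 + D (l(D, A) = (D - 20) + 0 = (-20 + D) + 0 = -20 + D)
j(R) = 2*R*(-78 + R) (j(R) = (-78 + R)*(2*R) = 2*R*(-78 + R))
1/(l(44, C) + j(-42)) = 1/((-20 + 44) + 2*(-42)*(-78 - 42)) = 1/(24 + 2*(-42)*(-120)) = 1/(24 + 10080) = 1/10104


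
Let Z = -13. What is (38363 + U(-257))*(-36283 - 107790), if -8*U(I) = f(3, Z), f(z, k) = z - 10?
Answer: -44217588503/8 ≈ -5.5272e+9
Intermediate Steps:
f(z, k) = -10 + z
U(I) = 7/8 (U(I) = -(-10 + 3)/8 = -1/8*(-7) = 7/8)
(38363 + U(-257))*(-36283 - 107790) = (38363 + 7/8)*(-36283 - 107790) = (306911/8)*(-144073) = -44217588503/8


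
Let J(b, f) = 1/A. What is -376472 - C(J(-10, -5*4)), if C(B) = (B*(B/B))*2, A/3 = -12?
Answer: -6776495/18 ≈ -3.7647e+5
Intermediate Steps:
A = -36 (A = 3*(-12) = -36)
J(b, f) = -1/36 (J(b, f) = 1/(-36) = -1/36)
C(B) = 2*B (C(B) = (B*1)*2 = B*2 = 2*B)
-376472 - C(J(-10, -5*4)) = -376472 - 2*(-1)/36 = -376472 - 1*(-1/18) = -376472 + 1/18 = -6776495/18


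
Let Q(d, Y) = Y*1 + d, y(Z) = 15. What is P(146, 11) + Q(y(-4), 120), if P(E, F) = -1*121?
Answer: 14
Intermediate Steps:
Q(d, Y) = Y + d
P(E, F) = -121
P(146, 11) + Q(y(-4), 120) = -121 + (120 + 15) = -121 + 135 = 14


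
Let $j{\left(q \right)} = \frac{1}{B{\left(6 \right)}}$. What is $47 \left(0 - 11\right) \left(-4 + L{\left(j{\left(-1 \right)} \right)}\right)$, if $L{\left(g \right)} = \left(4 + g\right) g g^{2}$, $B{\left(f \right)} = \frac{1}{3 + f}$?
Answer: $-4897541$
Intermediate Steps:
$j{\left(q \right)} = 9$ ($j{\left(q \right)} = \frac{1}{\frac{1}{3 + 6}} = \frac{1}{\frac{1}{9}} = 9$)
$L{\left(g \right)} = g^{3} \left(4 + g\right)$ ($L{\left(g \right)} = \left(4 + g\right) g^{3} = g^{3} \left(4 + g\right)$)
$47 \left(0 - 11\right) \left(-4 + L{\left(j{\left(-1 \right)} \right)}\right) = 47 \left(0 - 11\right) \left(-4 + 9^{3} \left(4 + 9\right)\right) = 47 \left(0 - 11\right) \left(-4 + 729 \cdot 13\right) = 47 \left(-11\right) \left(-4 + 9477\right) = \left(-517\right) 9473 = -4897541$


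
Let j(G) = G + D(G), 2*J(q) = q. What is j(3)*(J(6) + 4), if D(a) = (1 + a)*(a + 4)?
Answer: 217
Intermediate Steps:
D(a) = (1 + a)*(4 + a)
J(q) = q/2
j(G) = 4 + G² + 6*G (j(G) = G + (4 + G² + 5*G) = 4 + G² + 6*G)
j(3)*(J(6) + 4) = (4 + 3² + 6*3)*((½)*6 + 4) = (4 + 9 + 18)*(3 + 4) = 31*7 = 217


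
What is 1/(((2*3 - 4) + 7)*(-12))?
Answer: -1/108 ≈ -0.0092593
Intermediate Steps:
1/(((2*3 - 4) + 7)*(-12)) = 1/(((6 - 4) + 7)*(-12)) = 1/((2 + 7)*(-12)) = 1/(9*(-12)) = 1/(-108) = -1/108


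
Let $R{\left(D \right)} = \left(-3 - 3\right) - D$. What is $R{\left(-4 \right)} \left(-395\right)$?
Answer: $790$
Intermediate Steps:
$R{\left(D \right)} = -6 - D$ ($R{\left(D \right)} = \left(-3 - 3\right) - D = -6 - D$)
$R{\left(-4 \right)} \left(-395\right) = \left(-6 - -4\right) \left(-395\right) = \left(-6 + 4\right) \left(-395\right) = \left(-2\right) \left(-395\right) = 790$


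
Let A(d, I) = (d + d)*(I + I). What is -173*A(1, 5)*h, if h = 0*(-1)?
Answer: 0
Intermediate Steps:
A(d, I) = 4*I*d (A(d, I) = (2*d)*(2*I) = 4*I*d)
h = 0
-173*A(1, 5)*h = -173*4*5*1*0 = -3460*0 = -173*0 = 0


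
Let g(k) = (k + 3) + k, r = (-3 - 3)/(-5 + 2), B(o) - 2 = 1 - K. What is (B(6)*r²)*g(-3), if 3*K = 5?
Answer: -16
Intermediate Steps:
K = 5/3 (K = (⅓)*5 = 5/3 ≈ 1.6667)
B(o) = 4/3 (B(o) = 2 + (1 - 1*5/3) = 2 + (1 - 5/3) = 2 - ⅔ = 4/3)
r = 2 (r = -6/(-3) = -6*(-⅓) = 2)
g(k) = 3 + 2*k (g(k) = (3 + k) + k = 3 + 2*k)
(B(6)*r²)*g(-3) = ((4/3)*2²)*(3 + 2*(-3)) = ((4/3)*4)*(3 - 6) = (16/3)*(-3) = -16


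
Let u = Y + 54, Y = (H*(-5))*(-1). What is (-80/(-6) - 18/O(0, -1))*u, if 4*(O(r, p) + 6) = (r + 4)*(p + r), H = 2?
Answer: 21376/21 ≈ 1017.9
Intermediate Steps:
O(r, p) = -6 + (4 + r)*(p + r)/4 (O(r, p) = -6 + ((r + 4)*(p + r))/4 = -6 + ((4 + r)*(p + r))/4 = -6 + (4 + r)*(p + r)/4)
Y = 10 (Y = (2*(-5))*(-1) = -10*(-1) = 10)
u = 64 (u = 10 + 54 = 64)
(-80/(-6) - 18/O(0, -1))*u = (-80/(-6) - 18/(-6 - 1 + 0 + (¼)*0² + (¼)*(-1)*0))*64 = (-80*(-⅙) - 18/(-6 - 1 + 0 + (¼)*0 + 0))*64 = (40/3 - 18/(-6 - 1 + 0 + 0 + 0))*64 = (40/3 - 18/(-7))*64 = (40/3 - 18*(-⅐))*64 = (40/3 + 18/7)*64 = (334/21)*64 = 21376/21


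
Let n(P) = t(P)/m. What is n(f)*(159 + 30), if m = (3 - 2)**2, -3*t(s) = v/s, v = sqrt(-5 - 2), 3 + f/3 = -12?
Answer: 7*I*sqrt(7)/5 ≈ 3.7041*I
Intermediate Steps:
f = -45 (f = -9 + 3*(-12) = -9 - 36 = -45)
v = I*sqrt(7) (v = sqrt(-7) = I*sqrt(7) ≈ 2.6458*I)
t(s) = -I*sqrt(7)/(3*s)
m = 1 (m = 1**2 = 1)
n(P) = -I*sqrt(7)/(3*P) (n(P) = -I*sqrt(7)/(3*P)/1 = -I*sqrt(7)/(3*P)*1 = -I*sqrt(7)/(3*P))
n(f)*(159 + 30) = (-1/3*I*sqrt(7)/(-45))*(159 + 30) = -1/3*I*sqrt(7)*(-1/45)*189 = (I*sqrt(7)/135)*189 = 7*I*sqrt(7)/5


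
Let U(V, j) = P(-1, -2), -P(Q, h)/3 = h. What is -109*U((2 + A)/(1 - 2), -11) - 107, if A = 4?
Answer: -761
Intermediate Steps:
P(Q, h) = -3*h
U(V, j) = 6 (U(V, j) = -3*(-2) = 6)
-109*U((2 + A)/(1 - 2), -11) - 107 = -109*6 - 107 = -654 - 107 = -761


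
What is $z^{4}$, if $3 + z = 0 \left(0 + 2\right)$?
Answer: $81$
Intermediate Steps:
$z = -3$ ($z = -3 + 0 \left(0 + 2\right) = -3 + 0 \cdot 2 = -3 + 0 = -3$)
$z^{4} = \left(-3\right)^{4} = 81$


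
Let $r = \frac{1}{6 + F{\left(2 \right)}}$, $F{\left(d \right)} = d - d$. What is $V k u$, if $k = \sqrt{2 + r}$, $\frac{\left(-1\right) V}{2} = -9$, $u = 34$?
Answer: $102 \sqrt{78} \approx 900.84$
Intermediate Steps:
$V = 18$ ($V = \left(-2\right) \left(-9\right) = 18$)
$F{\left(d \right)} = 0$
$r = \frac{1}{6}$ ($r = \frac{1}{6 + 0} = \frac{1}{6} \approx 0.16667$)
$k = \frac{\sqrt{78}}{6}$ ($k = \sqrt{2 + \frac{1}{6}} = \sqrt{\frac{13}{6}} = \frac{\sqrt{78}}{6} \approx 1.472$)
$V k u = 18 \frac{\sqrt{78}}{6} \cdot 34 = 3 \sqrt{78} \cdot 34 = 102 \sqrt{78}$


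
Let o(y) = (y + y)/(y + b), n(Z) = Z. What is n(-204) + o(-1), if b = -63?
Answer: -6527/32 ≈ -203.97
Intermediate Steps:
o(y) = 2*y/(-63 + y) (o(y) = (y + y)/(y - 63) = (2*y)/(-63 + y) = 2*y/(-63 + y))
n(-204) + o(-1) = -204 + 2*(-1)/(-63 - 1) = -204 + 2*(-1)/(-64) = -204 + 2*(-1)*(-1/64) = -204 + 1/32 = -6527/32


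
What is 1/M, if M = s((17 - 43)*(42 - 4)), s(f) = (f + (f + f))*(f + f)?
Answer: 1/5856864 ≈ 1.7074e-7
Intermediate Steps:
s(f) = 6*f² (s(f) = (f + 2*f)*(2*f) = (3*f)*(2*f) = 6*f²)
M = 5856864 (M = 6*((17 - 43)*(42 - 4))² = 6*(-26*38)² = 6*(-988)² = 6*976144 = 5856864)
1/M = 1/5856864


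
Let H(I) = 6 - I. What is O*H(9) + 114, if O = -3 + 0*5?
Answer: 123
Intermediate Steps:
O = -3 (O = -3 + 0 = -3)
O*H(9) + 114 = -3*(6 - 1*9) + 114 = -3*(6 - 9) + 114 = -3*(-3) + 114 = 9 + 114 = 123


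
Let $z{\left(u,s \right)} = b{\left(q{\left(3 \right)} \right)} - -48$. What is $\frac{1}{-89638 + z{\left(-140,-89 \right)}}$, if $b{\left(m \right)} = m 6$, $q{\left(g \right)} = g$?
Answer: $- \frac{1}{89572} \approx -1.1164 \cdot 10^{-5}$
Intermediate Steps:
$b{\left(m \right)} = 6 m$
$z{\left(u,s \right)} = 66$ ($z{\left(u,s \right)} = 6 \cdot 3 - -48 = 18 + 48 = 66$)
$\frac{1}{-89638 + z{\left(-140,-89 \right)}} = \frac{1}{-89638 + 66} = \frac{1}{-89572} = - \frac{1}{89572}$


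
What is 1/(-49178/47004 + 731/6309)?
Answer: -49424706/45984013 ≈ -1.0748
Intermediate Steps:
1/(-49178/47004 + 731/6309) = 1/(-49178*1/47004 + 731*(1/6309)) = 1/(-24589/23502 + 731/6309) = 1/(-45984013/49424706) = -49424706/45984013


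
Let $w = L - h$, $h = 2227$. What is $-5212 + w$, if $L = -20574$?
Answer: $-28013$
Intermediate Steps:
$w = -22801$ ($w = -20574 - 2227 = -22801$)
$-5212 + w = -5212 - 22801 = -28013$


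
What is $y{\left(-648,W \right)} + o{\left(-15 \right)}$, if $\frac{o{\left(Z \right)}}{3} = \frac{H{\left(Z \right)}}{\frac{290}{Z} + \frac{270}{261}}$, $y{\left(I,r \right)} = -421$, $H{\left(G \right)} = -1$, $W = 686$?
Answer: $- \frac{669971}{1592} \approx -420.84$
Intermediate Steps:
$o{\left(Z \right)} = - \frac{3}{\frac{30}{29} + \frac{290}{Z}}$ ($o{\left(Z \right)} = 3 \left(- \frac{1}{\frac{290}{Z} + \frac{270}{261}}\right) = 3 \left(- \frac{1}{\frac{290}{Z} + 270 \cdot \frac{1}{261}}\right) = 3 \left(- \frac{1}{\frac{290}{Z} + \frac{30}{29}}\right) = 3 \left(- \frac{1}{\frac{30}{29} + \frac{290}{Z}}\right) = - \frac{3}{\frac{30}{29} + \frac{290}{Z}}$)
$y{\left(-648,W \right)} + o{\left(-15 \right)} = -421 - - \frac{1305}{8410 + 30 \left(-15\right)} = -421 - - \frac{1305}{8410 - 450} = -421 - - \frac{1305}{7960} = -421 - \left(-1305\right) \frac{1}{7960} = -421 + \frac{261}{1592} = - \frac{669971}{1592}$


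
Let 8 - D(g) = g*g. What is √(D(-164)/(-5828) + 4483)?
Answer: √9526526021/1457 ≈ 66.990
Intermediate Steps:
D(g) = 8 - g² (D(g) = 8 - g*g = 8 - g²)
√(D(-164)/(-5828) + 4483) = √((8 - 1*(-164)²)/(-5828) + 4483) = √((8 - 1*26896)*(-1/5828) + 4483) = √((8 - 26896)*(-1/5828) + 4483) = √(-26888*(-1/5828) + 4483) = √(6722/1457 + 4483) = √(6538453/1457) = √9526526021/1457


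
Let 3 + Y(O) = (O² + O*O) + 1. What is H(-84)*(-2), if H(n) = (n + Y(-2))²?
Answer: -12168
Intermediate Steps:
Y(O) = -2 + 2*O² (Y(O) = -3 + ((O² + O*O) + 1) = -3 + ((O² + O²) + 1) = -3 + (2*O² + 1) = -3 + (1 + 2*O²) = -2 + 2*O²)
H(n) = (6 + n)² (H(n) = (n + (-2 + 2*(-2)²))² = (n + (-2 + 2*4))² = (n + (-2 + 8))² = (n + 6)² = (6 + n)²)
H(-84)*(-2) = (6 - 84)²*(-2) = (-78)²*(-2) = 6084*(-2) = -12168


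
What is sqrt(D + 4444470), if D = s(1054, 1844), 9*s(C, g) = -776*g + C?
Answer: 2*sqrt(9642585)/3 ≈ 2070.2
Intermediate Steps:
s(C, g) = -776*g/9 + C/9 (s(C, g) = (-776*g + C)/9 = (C - 776*g)/9 = -776*g/9 + C/9)
D = -476630/3 (D = -776/9*1844 + (1/9)*1054 = -1430944/9 + 1054/9 = -476630/3 ≈ -1.5888e+5)
sqrt(D + 4444470) = sqrt(-476630/3 + 4444470) = sqrt(12856780/3) = 2*sqrt(9642585)/3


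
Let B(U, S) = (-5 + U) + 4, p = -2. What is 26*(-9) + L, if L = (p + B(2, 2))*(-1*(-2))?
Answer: -236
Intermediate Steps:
B(U, S) = -1 + U
L = -2 (L = (-2 + (-1 + 2))*(-1*(-2)) = (-2 + 1)*2 = -1*2 = -2)
26*(-9) + L = 26*(-9) - 2 = -234 - 2 = -236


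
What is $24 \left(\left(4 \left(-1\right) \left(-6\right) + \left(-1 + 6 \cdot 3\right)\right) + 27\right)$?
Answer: $1632$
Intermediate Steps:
$24 \left(\left(4 \left(-1\right) \left(-6\right) + \left(-1 + 6 \cdot 3\right)\right) + 27\right) = 24 \left(\left(\left(-4\right) \left(-6\right) + \left(-1 + 18\right)\right) + 27\right) = 24 \left(\left(24 + 17\right) + 27\right) = 24 \left(41 + 27\right) = 24 \cdot 68 = 1632$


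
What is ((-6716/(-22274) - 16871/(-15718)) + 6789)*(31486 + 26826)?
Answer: 936667544950260/2365559 ≈ 3.9596e+8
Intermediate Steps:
((-6716/(-22274) - 16871/(-15718)) + 6789)*(31486 + 26826) = ((-6716*(-1/22274) - 16871*(-1/15718)) + 6789)*58312 = ((3358/11137 + 16871/15718) + 6789)*58312 = (240673371/175051366 + 6789)*58312 = (1188664397145/175051366)*58312 = 936667544950260/2365559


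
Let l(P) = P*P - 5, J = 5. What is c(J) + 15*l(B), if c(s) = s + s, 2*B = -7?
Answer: 475/4 ≈ 118.75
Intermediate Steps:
B = -7/2 (B = (½)*(-7) = -7/2 ≈ -3.5000)
c(s) = 2*s
l(P) = -5 + P² (l(P) = P² - 5 = -5 + P²)
c(J) + 15*l(B) = 2*5 + 15*(-5 + (-7/2)²) = 10 + 15*(-5 + 49/4) = 10 + 15*(29/4) = 10 + 435/4 = 475/4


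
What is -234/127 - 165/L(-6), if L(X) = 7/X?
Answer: 124092/889 ≈ 139.59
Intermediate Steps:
-234/127 - 165/L(-6) = -234/127 - 165/(7/(-6)) = -234*1/127 - 165/(7*(-⅙)) = -234/127 - 165/(-7/6) = -234/127 - 165*(-6/7) = -234/127 + 990/7 = 124092/889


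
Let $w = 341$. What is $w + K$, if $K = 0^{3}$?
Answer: $341$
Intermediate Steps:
$K = 0$
$w + K = 341 + 0 = 341$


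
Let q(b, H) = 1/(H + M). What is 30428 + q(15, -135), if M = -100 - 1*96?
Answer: 10071667/331 ≈ 30428.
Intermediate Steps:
M = -196 (M = -100 - 96 = -196)
q(b, H) = 1/(-196 + H) (q(b, H) = 1/(H - 196) = 1/(-196 + H))
30428 + q(15, -135) = 30428 + 1/(-196 - 135) = 30428 + 1/(-331) = 30428 - 1/331 = 10071667/331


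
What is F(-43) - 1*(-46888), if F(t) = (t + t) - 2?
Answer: 46800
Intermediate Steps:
F(t) = -2 + 2*t (F(t) = 2*t - 2 = -2 + 2*t)
F(-43) - 1*(-46888) = (-2 + 2*(-43)) - 1*(-46888) = (-2 - 86) + 46888 = -88 + 46888 = 46800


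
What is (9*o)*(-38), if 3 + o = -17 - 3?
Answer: 7866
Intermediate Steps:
o = -23 (o = -3 + (-17 - 3) = -3 - 20 = -23)
(9*o)*(-38) = (9*(-23))*(-38) = -207*(-38) = 7866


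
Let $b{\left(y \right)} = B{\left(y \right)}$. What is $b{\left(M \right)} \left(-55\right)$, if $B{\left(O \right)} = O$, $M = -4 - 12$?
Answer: $880$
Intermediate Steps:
$M = -16$ ($M = -4 - 12 = -16$)
$b{\left(y \right)} = y$
$b{\left(M \right)} \left(-55\right) = \left(-16\right) \left(-55\right) = 880$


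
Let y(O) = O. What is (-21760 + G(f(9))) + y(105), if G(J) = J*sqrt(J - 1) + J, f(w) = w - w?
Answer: -21655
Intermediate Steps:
f(w) = 0
G(J) = J + J*sqrt(-1 + J) (G(J) = J*sqrt(-1 + J) + J = J + J*sqrt(-1 + J))
(-21760 + G(f(9))) + y(105) = (-21760 + 0*(1 + sqrt(-1 + 0))) + 105 = (-21760 + 0*(1 + sqrt(-1))) + 105 = (-21760 + 0*(1 + I)) + 105 = (-21760 + 0) + 105 = -21760 + 105 = -21655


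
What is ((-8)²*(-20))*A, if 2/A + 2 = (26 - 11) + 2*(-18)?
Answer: 2560/23 ≈ 111.30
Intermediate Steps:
A = -2/23 (A = 2/(-2 + ((26 - 11) + 2*(-18))) = 2/(-2 + (15 - 36)) = 2/(-2 - 21) = 2/(-23) = 2*(-1/23) = -2/23 ≈ -0.086957)
((-8)²*(-20))*A = ((-8)²*(-20))*(-2/23) = (64*(-20))*(-2/23) = -1280*(-2/23) = 2560/23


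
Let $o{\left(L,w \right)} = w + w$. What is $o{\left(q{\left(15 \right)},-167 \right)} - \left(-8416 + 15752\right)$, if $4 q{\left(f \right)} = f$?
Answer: $-7670$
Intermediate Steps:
$q{\left(f \right)} = \frac{f}{4}$
$o{\left(L,w \right)} = 2 w$
$o{\left(q{\left(15 \right)},-167 \right)} - \left(-8416 + 15752\right) = 2 \left(-167\right) - \left(-8416 + 15752\right) = -334 - 7336 = -7670$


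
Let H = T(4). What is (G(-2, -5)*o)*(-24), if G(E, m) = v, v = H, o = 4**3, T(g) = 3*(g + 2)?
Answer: -27648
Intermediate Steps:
T(g) = 6 + 3*g (T(g) = 3*(2 + g) = 6 + 3*g)
H = 18 (H = 6 + 3*4 = 6 + 12 = 18)
o = 64
v = 18
G(E, m) = 18
(G(-2, -5)*o)*(-24) = (18*64)*(-24) = 1152*(-24) = -27648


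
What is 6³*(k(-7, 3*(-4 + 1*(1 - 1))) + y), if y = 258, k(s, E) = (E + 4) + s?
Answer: 52488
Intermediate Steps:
k(s, E) = 4 + E + s (k(s, E) = (4 + E) + s = 4 + E + s)
6³*(k(-7, 3*(-4 + 1*(1 - 1))) + y) = 6³*((4 + 3*(-4 + 1*(1 - 1)) - 7) + 258) = 216*((4 + 3*(-4 + 1*0) - 7) + 258) = 216*((4 + 3*(-4 + 0) - 7) + 258) = 216*((4 + 3*(-4) - 7) + 258) = 216*((4 - 12 - 7) + 258) = 216*(-15 + 258) = 216*243 = 52488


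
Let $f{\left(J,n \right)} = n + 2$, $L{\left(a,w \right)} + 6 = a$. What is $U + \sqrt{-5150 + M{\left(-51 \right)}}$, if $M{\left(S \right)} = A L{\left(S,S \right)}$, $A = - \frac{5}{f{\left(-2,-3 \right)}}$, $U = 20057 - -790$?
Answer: $20847 + i \sqrt{5435} \approx 20847.0 + 73.722 i$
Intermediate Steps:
$U = 20847$ ($U = 20057 + 790 = 20847$)
$L{\left(a,w \right)} = -6 + a$
$f{\left(J,n \right)} = 2 + n$
$A = 5$ ($A = - \frac{5}{2 - 3} = - \frac{5}{-1} = \left(-5\right) \left(-1\right) = 5$)
$M{\left(S \right)} = -30 + 5 S$ ($M{\left(S \right)} = 5 \left(-6 + S\right) = -30 + 5 S$)
$U + \sqrt{-5150 + M{\left(-51 \right)}} = 20847 + \sqrt{-5150 + \left(-30 + 5 \left(-51\right)\right)} = 20847 + \sqrt{-5150 - 285} = 20847 + \sqrt{-5435} = 20847 + i \sqrt{5435}$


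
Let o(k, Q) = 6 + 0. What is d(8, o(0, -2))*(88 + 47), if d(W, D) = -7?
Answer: -945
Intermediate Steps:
o(k, Q) = 6
d(8, o(0, -2))*(88 + 47) = -7*(88 + 47) = -7*135 = -945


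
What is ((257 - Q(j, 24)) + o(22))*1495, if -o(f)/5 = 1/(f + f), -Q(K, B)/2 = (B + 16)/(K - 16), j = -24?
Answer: 16766425/44 ≈ 3.8106e+5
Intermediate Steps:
Q(K, B) = -2*(16 + B)/(-16 + K) (Q(K, B) = -2*(B + 16)/(K - 16) = -2*(16 + B)/(-16 + K))
o(f) = -5/(2*f) (o(f) = -5/(f + f) = -5*1/(2*f) = -5/(2*f))
((257 - Q(j, 24)) + o(22))*1495 = ((257 - 2*(-16 - 1*24)/(-16 - 24)) - 5/2/22)*1495 = ((257 - 2*(-16 - 24)/(-40)) - 5/2*1/22)*1495 = ((257 - 2*(-1)*(-40)/40) - 5/44)*1495 = ((257 - 1*2) - 5/44)*1495 = ((257 - 2) - 5/44)*1495 = (255 - 5/44)*1495 = (11215/44)*1495 = 16766425/44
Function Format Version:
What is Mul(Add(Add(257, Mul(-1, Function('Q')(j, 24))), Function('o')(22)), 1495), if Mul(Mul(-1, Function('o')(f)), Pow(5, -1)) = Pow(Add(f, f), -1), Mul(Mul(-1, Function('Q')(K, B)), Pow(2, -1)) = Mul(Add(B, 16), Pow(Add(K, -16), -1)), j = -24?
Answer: Rational(16766425, 44) ≈ 3.8106e+5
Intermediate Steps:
Function('Q')(K, B) = Mul(-2, Pow(Add(-16, K), -1), Add(16, B)) (Function('Q')(K, B) = Mul(-2, Mul(Add(B, 16), Pow(Add(K, -16), -1))) = Mul(-2, Mul(Add(16, B), Pow(Add(-16, K), -1))) = Mul(-2, Mul(Pow(Add(-16, K), -1), Add(16, B))) = Mul(-2, Pow(Add(-16, K), -1), Add(16, B)))
Function('o')(f) = Mul(Rational(-5, 2), Pow(f, -1)) (Function('o')(f) = Mul(-5, Pow(Add(f, f), -1)) = Mul(-5, Pow(Mul(2, f), -1)) = Mul(-5, Mul(Rational(1, 2), Pow(f, -1))) = Mul(Rational(-5, 2), Pow(f, -1)))
Mul(Add(Add(257, Mul(-1, Function('Q')(j, 24))), Function('o')(22)), 1495) = Mul(Add(Add(257, Mul(-1, Mul(2, Pow(Add(-16, -24), -1), Add(-16, Mul(-1, 24))))), Mul(Rational(-5, 2), Pow(22, -1))), 1495) = Mul(Add(Add(257, Mul(-1, Mul(2, Pow(-40, -1), Add(-16, -24)))), Mul(Rational(-5, 2), Rational(1, 22))), 1495) = Mul(Add(Add(257, Mul(-1, Mul(2, Rational(-1, 40), -40))), Rational(-5, 44)), 1495) = Mul(Add(Add(257, Mul(-1, 2)), Rational(-5, 44)), 1495) = Mul(Add(Add(257, -2), Rational(-5, 44)), 1495) = Mul(Add(255, Rational(-5, 44)), 1495) = Mul(Rational(11215, 44), 1495) = Rational(16766425, 44)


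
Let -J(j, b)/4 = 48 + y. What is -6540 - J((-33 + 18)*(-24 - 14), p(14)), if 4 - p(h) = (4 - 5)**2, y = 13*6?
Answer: -6036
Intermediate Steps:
y = 78
p(h) = 3 (p(h) = 4 - (4 - 5)**2 = 4 - 1*(-1)**2 = 4 - 1*1 = 4 - 1 = 3)
J(j, b) = -504 (J(j, b) = -4*(48 + 78) = -4*126 = -504)
-6540 - J((-33 + 18)*(-24 - 14), p(14)) = -6540 - 1*(-504) = -6540 + 504 = -6036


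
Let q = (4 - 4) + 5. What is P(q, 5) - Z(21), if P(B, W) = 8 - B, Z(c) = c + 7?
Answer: -25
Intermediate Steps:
Z(c) = 7 + c
q = 5 (q = 0 + 5 = 5)
P(q, 5) - Z(21) = (8 - 1*5) - (7 + 21) = (8 - 5) - 1*28 = 3 - 28 = -25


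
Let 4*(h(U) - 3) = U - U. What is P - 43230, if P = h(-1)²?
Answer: -43221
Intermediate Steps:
h(U) = 3 (h(U) = 3 + (U - U)/4 = 3 + (¼)*0 = 3 + 0 = 3)
P = 9 (P = 3² = 9)
P - 43230 = 9 - 43230 = -43221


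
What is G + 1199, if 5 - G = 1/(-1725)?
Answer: 2076901/1725 ≈ 1204.0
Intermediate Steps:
G = 8626/1725 (G = 5 - 1/(-1725) = 5 - 1*(-1/1725) = 5 + 1/1725 = 8626/1725 ≈ 5.0006)
G + 1199 = 8626/1725 + 1199 = 2076901/1725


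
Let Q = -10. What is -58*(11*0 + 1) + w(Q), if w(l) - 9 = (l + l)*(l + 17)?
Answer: -189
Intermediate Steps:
w(l) = 9 + 2*l*(17 + l) (w(l) = 9 + (l + l)*(l + 17) = 9 + (2*l)*(17 + l) = 9 + 2*l*(17 + l))
-58*(11*0 + 1) + w(Q) = -58*(11*0 + 1) + (9 + 2*(-10)² + 34*(-10)) = -58*(0 + 1) + (9 + 2*100 - 340) = -58*1 + (9 + 200 - 340) = -58 - 131 = -189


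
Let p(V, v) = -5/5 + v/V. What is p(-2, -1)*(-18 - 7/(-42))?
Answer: 107/12 ≈ 8.9167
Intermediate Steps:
p(V, v) = -1 + v/V (p(V, v) = -5*1/5 + v/V = -1 + v/V)
p(-2, -1)*(-18 - 7/(-42)) = ((-1 - 1*(-2))/(-2))*(-18 - 7/(-42)) = (-(-1 + 2)/2)*(-18 - 7*(-1/42)) = (-1/2*1)*(-18 + 1/6) = -1/2*(-107/6) = 107/12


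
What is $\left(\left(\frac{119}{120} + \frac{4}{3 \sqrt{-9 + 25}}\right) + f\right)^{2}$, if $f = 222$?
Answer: $\frac{79798489}{1600} \approx 49874.0$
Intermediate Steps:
$\left(\left(\frac{119}{120} + \frac{4}{3 \sqrt{-9 + 25}}\right) + f\right)^{2} = \left(\left(\frac{119}{120} + \frac{4}{3 \sqrt{-9 + 25}}\right) + 222\right)^{2} = \left(\left(119 \cdot \frac{1}{120} + \frac{4}{3 \sqrt{16}}\right) + 222\right)^{2} = \left(\left(\frac{119}{120} + \frac{4}{3 \cdot 4}\right) + 222\right)^{2} = \left(\left(\frac{119}{120} + \frac{4}{12}\right) + 222\right)^{2} = \left(\left(\frac{119}{120} + 4 \cdot \frac{1}{12}\right) + 222\right)^{2} = \left(\left(\frac{119}{120} + \frac{1}{3}\right) + 222\right)^{2} = \left(\frac{53}{40} + 222\right)^{2} = \left(\frac{8933}{40}\right)^{2} = \frac{79798489}{1600}$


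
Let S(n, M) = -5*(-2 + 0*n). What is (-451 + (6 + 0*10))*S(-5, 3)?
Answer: -4450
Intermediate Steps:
S(n, M) = 10 (S(n, M) = -5*(-2 + 0) = -5*(-2) = 10)
(-451 + (6 + 0*10))*S(-5, 3) = (-451 + (6 + 0*10))*10 = (-451 + (6 + 0))*10 = (-451 + 6)*10 = -445*10 = -4450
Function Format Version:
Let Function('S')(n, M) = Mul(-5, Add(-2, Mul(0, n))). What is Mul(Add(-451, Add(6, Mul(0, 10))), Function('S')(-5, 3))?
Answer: -4450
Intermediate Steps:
Function('S')(n, M) = 10 (Function('S')(n, M) = Mul(-5, Add(-2, 0)) = Mul(-5, -2) = 10)
Mul(Add(-451, Add(6, Mul(0, 10))), Function('S')(-5, 3)) = Mul(Add(-451, Add(6, Mul(0, 10))), 10) = Mul(Add(-451, Add(6, 0)), 10) = Mul(Add(-451, 6), 10) = Mul(-445, 10) = -4450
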